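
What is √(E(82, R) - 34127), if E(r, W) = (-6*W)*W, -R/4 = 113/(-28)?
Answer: I*√1748837/7 ≈ 188.92*I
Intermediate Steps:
R = 113/7 (R = -452/(-28) = -452*(-1)/28 = -4*(-113/28) = 113/7 ≈ 16.143)
E(r, W) = -6*W²
√(E(82, R) - 34127) = √(-6*(113/7)² - 34127) = √(-6*12769/49 - 34127) = √(-76614/49 - 34127) = √(-1748837/49) = I*√1748837/7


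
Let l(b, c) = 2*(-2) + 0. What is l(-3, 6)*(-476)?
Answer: 1904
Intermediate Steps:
l(b, c) = -4 (l(b, c) = -4 + 0 = -4)
l(-3, 6)*(-476) = -4*(-476) = 1904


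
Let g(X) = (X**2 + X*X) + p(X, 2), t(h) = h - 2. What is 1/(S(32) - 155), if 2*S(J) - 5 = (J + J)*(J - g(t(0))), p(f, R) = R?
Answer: 2/1103 ≈ 0.0018132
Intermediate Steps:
t(h) = -2 + h
g(X) = 2 + 2*X**2 (g(X) = (X**2 + X*X) + 2 = (X**2 + X**2) + 2 = 2*X**2 + 2 = 2 + 2*X**2)
S(J) = 5/2 + J*(-10 + J) (S(J) = 5/2 + ((J + J)*(J - (2 + 2*(-2 + 0)**2)))/2 = 5/2 + ((2*J)*(J - (2 + 2*(-2)**2)))/2 = 5/2 + ((2*J)*(J - (2 + 2*4)))/2 = 5/2 + ((2*J)*(J - (2 + 8)))/2 = 5/2 + ((2*J)*(J - 1*10))/2 = 5/2 + ((2*J)*(J - 10))/2 = 5/2 + ((2*J)*(-10 + J))/2 = 5/2 + (2*J*(-10 + J))/2 = 5/2 + J*(-10 + J))
1/(S(32) - 155) = 1/((5/2 + 32**2 - 10*32) - 155) = 1/((5/2 + 1024 - 320) - 155) = 1/(1413/2 - 155) = 1/(1103/2) = 2/1103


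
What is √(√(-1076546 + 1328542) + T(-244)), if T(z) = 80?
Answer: √(80 + 2*√62999) ≈ 24.125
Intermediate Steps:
√(√(-1076546 + 1328542) + T(-244)) = √(√(-1076546 + 1328542) + 80) = √(√251996 + 80) = √(2*√62999 + 80) = √(80 + 2*√62999)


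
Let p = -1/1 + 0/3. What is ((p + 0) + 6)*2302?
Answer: 11510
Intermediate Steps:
p = -1 (p = -1*1 + 0*(⅓) = -1 + 0 = -1)
((p + 0) + 6)*2302 = ((-1 + 0) + 6)*2302 = (-1 + 6)*2302 = 5*2302 = 11510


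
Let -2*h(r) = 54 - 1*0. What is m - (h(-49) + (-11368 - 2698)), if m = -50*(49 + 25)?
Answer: 10393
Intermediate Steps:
h(r) = -27 (h(r) = -(54 - 1*0)/2 = -(54 + 0)/2 = -½*54 = -27)
m = -3700 (m = -50*74 = -3700)
m - (h(-49) + (-11368 - 2698)) = -3700 - (-27 + (-11368 - 2698)) = -3700 - (-27 - 14066) = -3700 - 1*(-14093) = -3700 + 14093 = 10393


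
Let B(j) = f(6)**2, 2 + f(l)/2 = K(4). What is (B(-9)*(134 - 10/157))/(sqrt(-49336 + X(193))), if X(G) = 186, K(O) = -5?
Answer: -2060744*I*sqrt(1966)/771655 ≈ -118.41*I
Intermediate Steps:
f(l) = -14 (f(l) = -4 + 2*(-5) = -4 - 10 = -14)
B(j) = 196 (B(j) = (-14)**2 = 196)
(B(-9)*(134 - 10/157))/(sqrt(-49336 + X(193))) = (196*(134 - 10/157))/(sqrt(-49336 + 186)) = (196*(134 - 10*1/157))/(sqrt(-49150)) = (196*(134 - 10/157))/((5*I*sqrt(1966))) = (196*(21028/157))*(-I*sqrt(1966)/9830) = 4121488*(-I*sqrt(1966)/9830)/157 = -2060744*I*sqrt(1966)/771655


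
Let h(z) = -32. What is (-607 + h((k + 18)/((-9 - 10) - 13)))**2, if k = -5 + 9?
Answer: 408321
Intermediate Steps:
k = 4
(-607 + h((k + 18)/((-9 - 10) - 13)))**2 = (-607 - 32)**2 = (-639)**2 = 408321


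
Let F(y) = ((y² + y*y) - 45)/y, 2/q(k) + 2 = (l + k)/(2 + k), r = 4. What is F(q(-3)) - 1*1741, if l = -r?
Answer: -18527/10 ≈ -1852.7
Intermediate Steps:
l = -4 (l = -1*4 = -4)
q(k) = 2/(-2 + (-4 + k)/(2 + k))
F(y) = (-45 + 2*y²)/y (F(y) = ((y² + y²) - 45)/y = (2*y² - 45)/y = (-45 + 2*y²)/y)
F(q(-3)) - 1*1741 = (-45*(8 - 3)/(2*(-2 - 1*(-3))) + 2*(2*(-2 - 1*(-3))/(8 - 3))) - 1*1741 = (-45*5/(2*(-2 + 3)) + 2*(2*(-2 + 3)/5)) - 1741 = (-45/(2*(⅕)*1) + 2*(2*(⅕)*1)) - 1741 = (-45/⅖ + 2*(⅖)) - 1741 = (-45*5/2 + ⅘) - 1741 = (-225/2 + ⅘) - 1741 = -1117/10 - 1741 = -18527/10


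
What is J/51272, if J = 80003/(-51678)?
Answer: -7273/240875856 ≈ -3.0194e-5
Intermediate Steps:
J = -7273/4698 (J = 80003*(-1/51678) = -7273/4698 ≈ -1.5481)
J/51272 = -7273/4698/51272 = -7273/4698*1/51272 = -7273/240875856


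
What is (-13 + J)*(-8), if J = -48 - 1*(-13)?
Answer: 384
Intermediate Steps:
J = -35 (J = -48 + 13 = -35)
(-13 + J)*(-8) = (-13 - 35)*(-8) = -48*(-8) = 384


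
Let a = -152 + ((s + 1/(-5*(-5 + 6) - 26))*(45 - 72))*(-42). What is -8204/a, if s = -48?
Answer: 127162/846619 ≈ 0.15020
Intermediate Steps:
a = -1693238/31 (a = -152 + ((-48 + 1/(-5*(-5 + 6) - 26))*(45 - 72))*(-42) = -152 + ((-48 + 1/(-5*1 - 26))*(-27))*(-42) = -152 + ((-48 + 1/(-5 - 26))*(-27))*(-42) = -152 + ((-48 + 1/(-31))*(-27))*(-42) = -152 + ((-48 - 1/31)*(-27))*(-42) = -152 - 1489/31*(-27)*(-42) = -152 + (40203/31)*(-42) = -152 - 1688526/31 = -1693238/31 ≈ -54621.)
-8204/a = -8204/(-1693238/31) = -8204*(-31/1693238) = 127162/846619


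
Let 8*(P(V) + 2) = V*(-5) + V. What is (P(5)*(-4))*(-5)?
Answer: -90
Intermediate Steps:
P(V) = -2 - V/2 (P(V) = -2 + (V*(-5) + V)/8 = -2 + (-5*V + V)/8 = -2 + (-4*V)/8 = -2 - V/2)
(P(5)*(-4))*(-5) = ((-2 - ½*5)*(-4))*(-5) = ((-2 - 5/2)*(-4))*(-5) = -9/2*(-4)*(-5) = 18*(-5) = -90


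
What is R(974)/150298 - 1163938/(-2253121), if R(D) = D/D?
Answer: 174939806645/338639580058 ≈ 0.51660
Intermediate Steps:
R(D) = 1
R(974)/150298 - 1163938/(-2253121) = 1/150298 - 1163938/(-2253121) = 1*(1/150298) - 1163938*(-1/2253121) = 1/150298 + 1163938/2253121 = 174939806645/338639580058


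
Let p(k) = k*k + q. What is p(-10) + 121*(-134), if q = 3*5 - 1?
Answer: -16100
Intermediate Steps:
q = 14 (q = 15 - 1 = 14)
p(k) = 14 + k² (p(k) = k*k + 14 = k² + 14 = 14 + k²)
p(-10) + 121*(-134) = (14 + (-10)²) + 121*(-134) = (14 + 100) - 16214 = 114 - 16214 = -16100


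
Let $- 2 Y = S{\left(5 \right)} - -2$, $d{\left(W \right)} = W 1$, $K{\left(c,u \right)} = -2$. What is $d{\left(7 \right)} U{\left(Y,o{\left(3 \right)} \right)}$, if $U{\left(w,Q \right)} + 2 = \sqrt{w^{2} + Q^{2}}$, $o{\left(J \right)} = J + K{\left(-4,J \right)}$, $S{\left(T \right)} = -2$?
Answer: $-7$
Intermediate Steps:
$d{\left(W \right)} = W$
$Y = 0$ ($Y = - \frac{-2 - -2}{2} = - \frac{-2 + 2}{2} = \left(- \frac{1}{2}\right) 0 = 0$)
$o{\left(J \right)} = -2 + J$ ($o{\left(J \right)} = J - 2 = -2 + J$)
$U{\left(w,Q \right)} = -2 + \sqrt{Q^{2} + w^{2}}$ ($U{\left(w,Q \right)} = -2 + \sqrt{w^{2} + Q^{2}} = -2 + \sqrt{Q^{2} + w^{2}}$)
$d{\left(7 \right)} U{\left(Y,o{\left(3 \right)} \right)} = 7 \left(-2 + \sqrt{\left(-2 + 3\right)^{2} + 0^{2}}\right) = 7 \left(-2 + \sqrt{1^{2} + 0}\right) = 7 \left(-2 + \sqrt{1 + 0}\right) = 7 \left(-2 + \sqrt{1}\right) = 7 \left(-2 + 1\right) = 7 \left(-1\right) = -7$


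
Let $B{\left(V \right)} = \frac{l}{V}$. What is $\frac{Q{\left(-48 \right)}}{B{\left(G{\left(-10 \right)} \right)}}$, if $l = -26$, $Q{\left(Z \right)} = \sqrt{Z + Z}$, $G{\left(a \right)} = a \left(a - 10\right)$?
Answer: $- \frac{400 i \sqrt{6}}{13} \approx - 75.369 i$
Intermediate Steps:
$G{\left(a \right)} = a \left(-10 + a\right)$
$Q{\left(Z \right)} = \sqrt{2} \sqrt{Z}$ ($Q{\left(Z \right)} = \sqrt{2 Z} = \sqrt{2} \sqrt{Z}$)
$B{\left(V \right)} = - \frac{26}{V}$
$\frac{Q{\left(-48 \right)}}{B{\left(G{\left(-10 \right)} \right)}} = \frac{\sqrt{2} \sqrt{-48}}{\left(-26\right) \frac{1}{\left(-10\right) \left(-10 - 10\right)}} = \frac{\sqrt{2} \cdot 4 i \sqrt{3}}{\left(-26\right) \frac{1}{\left(-10\right) \left(-20\right)}} = \frac{4 i \sqrt{6}}{\left(-26\right) \frac{1}{200}} = \frac{4 i \sqrt{6}}{- \frac{13}{100}} = 4 i \sqrt{6} \left(- \frac{100}{13}\right) = - \frac{400 i \sqrt{6}}{13}$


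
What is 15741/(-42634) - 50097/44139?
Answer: -943542499/627274042 ≈ -1.5042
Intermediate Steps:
15741/(-42634) - 50097/44139 = 15741*(-1/42634) - 50097*1/44139 = -15741/42634 - 16699/14713 = -943542499/627274042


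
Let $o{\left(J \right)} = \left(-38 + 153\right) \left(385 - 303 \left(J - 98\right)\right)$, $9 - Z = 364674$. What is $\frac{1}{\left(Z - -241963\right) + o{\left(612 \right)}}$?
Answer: $- \frac{1}{17988757} \approx -5.559 \cdot 10^{-8}$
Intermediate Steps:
$Z = -364665$ ($Z = 9 - 364674 = -364665$)
$o{\left(J \right)} = 3459085 - 34845 J$ ($o{\left(J \right)} = 115 \left(385 - 303 \left(-98 + J\right)\right) = 115 \left(385 - \left(-29694 + 303 J\right)\right) = 115 \left(30079 - 303 J\right) = 3459085 - 34845 J$)
$\frac{1}{\left(Z - -241963\right) + o{\left(612 \right)}} = \frac{1}{\left(-364665 - -241963\right) + \left(3459085 - 21325140\right)} = \frac{1}{\left(-364665 + 241963\right) + \left(3459085 - 21325140\right)} = \frac{1}{-122702 - 17866055} = \frac{1}{-17988757} = - \frac{1}{17988757}$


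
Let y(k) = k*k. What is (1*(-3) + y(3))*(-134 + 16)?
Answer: -708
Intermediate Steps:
y(k) = k²
(1*(-3) + y(3))*(-134 + 16) = (1*(-3) + 3²)*(-134 + 16) = (-3 + 9)*(-118) = 6*(-118) = -708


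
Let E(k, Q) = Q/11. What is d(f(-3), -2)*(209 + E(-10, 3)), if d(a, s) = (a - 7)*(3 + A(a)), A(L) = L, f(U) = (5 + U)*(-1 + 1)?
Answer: -48342/11 ≈ -4394.7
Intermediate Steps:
f(U) = 0 (f(U) = (5 + U)*0 = 0)
E(k, Q) = Q/11 (E(k, Q) = Q*(1/11) = Q/11)
d(a, s) = (-7 + a)*(3 + a) (d(a, s) = (a - 7)*(3 + a) = (-7 + a)*(3 + a))
d(f(-3), -2)*(209 + E(-10, 3)) = (-21 + 0² - 4*0)*(209 + (1/11)*3) = (-21 + 0 + 0)*(209 + 3/11) = -21*2302/11 = -48342/11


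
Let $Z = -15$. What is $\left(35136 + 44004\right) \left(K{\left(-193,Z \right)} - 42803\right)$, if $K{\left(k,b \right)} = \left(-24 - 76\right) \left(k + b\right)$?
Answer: $-1741317420$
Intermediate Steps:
$K{\left(k,b \right)} = - 100 b - 100 k$ ($K{\left(k,b \right)} = - 100 \left(b + k\right) = - 100 b - 100 k$)
$\left(35136 + 44004\right) \left(K{\left(-193,Z \right)} - 42803\right) = \left(35136 + 44004\right) \left(\left(\left(-100\right) \left(-15\right) - -19300\right) - 42803\right) = 79140 \left(\left(1500 + 19300\right) - 42803\right) = 79140 \left(20800 - 42803\right) = 79140 \left(-22003\right) = -1741317420$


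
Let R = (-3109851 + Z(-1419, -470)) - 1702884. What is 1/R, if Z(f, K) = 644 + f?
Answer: -1/4813510 ≈ -2.0775e-7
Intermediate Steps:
R = -4813510 (R = (-3109851 + (644 - 1419)) - 1702884 = (-3109851 - 775) - 1702884 = -3110626 - 1702884 = -4813510)
1/R = 1/(-4813510) = -1/4813510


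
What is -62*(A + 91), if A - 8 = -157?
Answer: 3596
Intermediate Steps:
A = -149 (A = 8 - 157 = -149)
-62*(A + 91) = -62*(-149 + 91) = -62*(-58) = 3596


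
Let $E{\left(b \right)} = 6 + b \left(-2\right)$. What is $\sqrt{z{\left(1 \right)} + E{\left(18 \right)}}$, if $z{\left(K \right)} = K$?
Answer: $i \sqrt{29} \approx 5.3852 i$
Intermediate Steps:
$E{\left(b \right)} = 6 - 2 b$
$\sqrt{z{\left(1 \right)} + E{\left(18 \right)}} = \sqrt{1 + \left(6 - 36\right)} = \sqrt{1 - 30} = \sqrt{-29} = i \sqrt{29}$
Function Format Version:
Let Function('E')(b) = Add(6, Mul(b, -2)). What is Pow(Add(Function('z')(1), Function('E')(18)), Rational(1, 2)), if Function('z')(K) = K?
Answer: Mul(I, Pow(29, Rational(1, 2))) ≈ Mul(5.3852, I)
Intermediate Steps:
Function('E')(b) = Add(6, Mul(-2, b))
Pow(Add(Function('z')(1), Function('E')(18)), Rational(1, 2)) = Pow(Add(1, Add(6, Mul(-2, 18))), Rational(1, 2)) = Pow(Add(1, Add(6, -36)), Rational(1, 2)) = Pow(Add(1, -30), Rational(1, 2)) = Pow(-29, Rational(1, 2)) = Mul(I, Pow(29, Rational(1, 2)))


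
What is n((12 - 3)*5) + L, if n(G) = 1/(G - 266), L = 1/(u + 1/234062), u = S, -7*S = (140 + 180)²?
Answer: -24330042707/5296916683253 ≈ -0.0045932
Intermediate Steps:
S = -102400/7 (S = -(140 + 180)²/7 = -⅐*320² = -⅐*102400 = -102400/7 ≈ -14629.)
u = -102400/7 ≈ -14629.
L = -1638434/23967948793 (L = 1/(-102400/7 + 1/234062) = 1/(-23967948793/1638434) = -1638434/23967948793 ≈ -6.8359e-5)
n(G) = 1/(-266 + G)
n((12 - 3)*5) + L = 1/(-266 + (12 - 3)*5) - 1638434/23967948793 = 1/(-266 + 9*5) - 1638434/23967948793 = 1/(-266 + 45) - 1638434/23967948793 = 1/(-221) - 1638434/23967948793 = -1/221 - 1638434/23967948793 = -24330042707/5296916683253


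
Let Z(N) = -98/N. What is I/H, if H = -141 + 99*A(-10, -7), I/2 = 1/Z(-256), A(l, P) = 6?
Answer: 256/22197 ≈ 0.011533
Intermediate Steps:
I = 256/49 (I = 2/((-98/(-256))) = 2/((-98*(-1/256))) = 2/(49/128) = 2*(128/49) = 256/49 ≈ 5.2245)
H = 453 (H = -141 + 99*6 = -141 + 594 = 453)
I/H = (256/49)/453 = (256/49)*(1/453) = 256/22197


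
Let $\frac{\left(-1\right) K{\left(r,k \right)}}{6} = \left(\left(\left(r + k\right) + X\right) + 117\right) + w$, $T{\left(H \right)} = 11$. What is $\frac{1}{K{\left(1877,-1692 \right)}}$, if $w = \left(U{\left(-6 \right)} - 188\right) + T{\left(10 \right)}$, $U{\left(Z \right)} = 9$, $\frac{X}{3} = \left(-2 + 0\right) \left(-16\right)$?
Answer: $- \frac{1}{1380} \approx -0.00072464$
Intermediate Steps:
$X = 96$ ($X = 3 \left(-2 + 0\right) \left(-16\right) = 3 \left(\left(-2\right) \left(-16\right)\right) = 3 \cdot 32 = 96$)
$w = -168$ ($w = \left(9 - 188\right) + 11 = -179 + 11 = -168$)
$K{\left(r,k \right)} = -270 - 6 k - 6 r$ ($K{\left(r,k \right)} = - 6 \left(\left(\left(\left(r + k\right) + 96\right) + 117\right) - 168\right) = - 6 \left(\left(\left(\left(k + r\right) + 96\right) + 117\right) - 168\right) = - 6 \left(\left(\left(96 + k + r\right) + 117\right) - 168\right) = - 6 \left(\left(213 + k + r\right) - 168\right) = - 6 \left(45 + k + r\right) = -270 - 6 k - 6 r$)
$\frac{1}{K{\left(1877,-1692 \right)}} = \frac{1}{-270 - -10152 - 11262} = \frac{1}{-270 + 10152 - 11262} = \frac{1}{-1380} = - \frac{1}{1380}$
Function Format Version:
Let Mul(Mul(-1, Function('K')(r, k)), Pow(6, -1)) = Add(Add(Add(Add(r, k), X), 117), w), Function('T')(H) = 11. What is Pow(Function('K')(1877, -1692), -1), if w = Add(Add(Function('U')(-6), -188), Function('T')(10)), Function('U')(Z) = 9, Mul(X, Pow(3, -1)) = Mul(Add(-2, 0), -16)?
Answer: Rational(-1, 1380) ≈ -0.00072464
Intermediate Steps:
X = 96 (X = Mul(3, Mul(Add(-2, 0), -16)) = Mul(3, Mul(-2, -16)) = Mul(3, 32) = 96)
w = -168 (w = Add(Add(9, -188), 11) = Add(-179, 11) = -168)
Function('K')(r, k) = Add(-270, Mul(-6, k), Mul(-6, r)) (Function('K')(r, k) = Mul(-6, Add(Add(Add(Add(r, k), 96), 117), -168)) = Mul(-6, Add(Add(Add(Add(k, r), 96), 117), -168)) = Mul(-6, Add(Add(Add(96, k, r), 117), -168)) = Mul(-6, Add(Add(213, k, r), -168)) = Mul(-6, Add(45, k, r)) = Add(-270, Mul(-6, k), Mul(-6, r)))
Pow(Function('K')(1877, -1692), -1) = Pow(Add(-270, Mul(-6, -1692), Mul(-6, 1877)), -1) = Pow(Add(-270, 10152, -11262), -1) = Pow(-1380, -1) = Rational(-1, 1380)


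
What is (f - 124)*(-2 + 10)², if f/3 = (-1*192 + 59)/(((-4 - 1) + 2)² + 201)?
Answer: -40288/5 ≈ -8057.6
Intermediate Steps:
f = -19/10 (f = 3*((-1*192 + 59)/(((-4 - 1) + 2)² + 201)) = 3*((-192 + 59)/((-5 + 2)² + 201)) = 3*(-133/((-3)² + 201)) = 3*(-133/(9 + 201)) = 3*(-133/210) = 3*(-133*1/210) = 3*(-19/30) = -19/10 ≈ -1.9000)
(f - 124)*(-2 + 10)² = (-19/10 - 124)*(-2 + 10)² = -1259/10*8² = -1259/10*64 = -40288/5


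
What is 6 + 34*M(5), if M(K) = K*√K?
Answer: 6 + 170*√5 ≈ 386.13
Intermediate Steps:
M(K) = K^(3/2)
6 + 34*M(5) = 6 + 34*5^(3/2) = 6 + 34*(5*√5) = 6 + 170*√5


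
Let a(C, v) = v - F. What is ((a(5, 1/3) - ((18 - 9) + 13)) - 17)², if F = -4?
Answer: 10816/9 ≈ 1201.8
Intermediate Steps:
a(C, v) = 4 + v (a(C, v) = v - 1*(-4) = v + 4 = 4 + v)
((a(5, 1/3) - ((18 - 9) + 13)) - 17)² = (((4 + 1/3) - ((18 - 9) + 13)) - 17)² = (((4 + ⅓) - (9 + 13)) - 17)² = ((13/3 - 1*22) - 17)² = ((13/3 - 22) - 17)² = (-53/3 - 17)² = (-104/3)² = 10816/9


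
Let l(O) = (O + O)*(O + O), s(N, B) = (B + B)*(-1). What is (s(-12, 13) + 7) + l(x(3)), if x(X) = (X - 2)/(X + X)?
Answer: -170/9 ≈ -18.889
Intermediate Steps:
x(X) = (-2 + X)/(2*X) (x(X) = (-2 + X)/((2*X)) = (-2 + X)*(1/(2*X)) = (-2 + X)/(2*X))
s(N, B) = -2*B (s(N, B) = (2*B)*(-1) = -2*B)
l(O) = 4*O² (l(O) = (2*O)*(2*O) = 4*O²)
(s(-12, 13) + 7) + l(x(3)) = (-2*13 + 7) + 4*((½)*(-2 + 3)/3)² = (-26 + 7) + 4*((½)*(⅓)*1)² = -19 + 4*(⅙)² = -19 + 4*(1/36) = -19 + ⅑ = -170/9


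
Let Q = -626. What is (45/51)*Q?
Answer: -9390/17 ≈ -552.35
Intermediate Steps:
(45/51)*Q = (45/51)*(-626) = (45*(1/51))*(-626) = (15/17)*(-626) = -9390/17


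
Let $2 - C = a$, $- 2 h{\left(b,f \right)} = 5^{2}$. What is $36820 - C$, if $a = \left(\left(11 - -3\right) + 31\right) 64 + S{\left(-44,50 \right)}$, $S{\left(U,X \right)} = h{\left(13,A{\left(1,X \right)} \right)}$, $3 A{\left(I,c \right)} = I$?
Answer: $\frac{79371}{2} \approx 39686.0$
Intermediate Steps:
$A{\left(I,c \right)} = \frac{I}{3}$
$h{\left(b,f \right)} = - \frac{25}{2}$ ($h{\left(b,f \right)} = - \frac{5^{2}}{2} = \left(- \frac{1}{2}\right) 25 = - \frac{25}{2}$)
$S{\left(U,X \right)} = - \frac{25}{2}$
$a = \frac{5735}{2}$ ($a = \left(\left(11 - -3\right) + 31\right) 64 - \frac{25}{2} = \left(\left(11 + 3\right) + 31\right) 64 - \frac{25}{2} = \left(14 + 31\right) 64 - \frac{25}{2} = 45 \cdot 64 - \frac{25}{2} = 2880 - \frac{25}{2} = \frac{5735}{2} \approx 2867.5$)
$C = - \frac{5731}{2}$ ($C = 2 - \frac{5735}{2} = - \frac{5731}{2} \approx -2865.5$)
$36820 - C = 36820 - - \frac{5731}{2} = 36820 + \frac{5731}{2} = \frac{79371}{2}$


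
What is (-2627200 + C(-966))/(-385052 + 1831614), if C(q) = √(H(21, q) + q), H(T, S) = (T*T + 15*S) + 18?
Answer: -1313600/723281 + I*√14997/1446562 ≈ -1.8162 + 8.4657e-5*I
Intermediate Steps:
H(T, S) = 18 + T² + 15*S (H(T, S) = (T² + 15*S) + 18 = 18 + T² + 15*S)
C(q) = √(459 + 16*q) (C(q) = √((18 + 21² + 15*q) + q) = √((18 + 441 + 15*q) + q) = √((459 + 15*q) + q) = √(459 + 16*q))
(-2627200 + C(-966))/(-385052 + 1831614) = (-2627200 + √(459 + 16*(-966)))/(-385052 + 1831614) = (-2627200 + √(459 - 15456))/1446562 = (-2627200 + √(-14997))*(1/1446562) = (-2627200 + I*√14997)*(1/1446562) = -1313600/723281 + I*√14997/1446562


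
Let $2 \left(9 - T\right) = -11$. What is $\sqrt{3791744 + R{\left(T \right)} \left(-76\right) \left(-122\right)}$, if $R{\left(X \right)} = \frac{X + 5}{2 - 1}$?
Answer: $2 \sqrt{993137} \approx 1993.1$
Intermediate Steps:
$T = \frac{29}{2}$ ($T = 9 - - \frac{11}{2} = 9 + \frac{11}{2} = \frac{29}{2} \approx 14.5$)
$R{\left(X \right)} = 5 + X$ ($R{\left(X \right)} = \frac{5 + X}{1} = \left(5 + X\right) 1 = 5 + X$)
$\sqrt{3791744 + R{\left(T \right)} \left(-76\right) \left(-122\right)} = \sqrt{3791744 + \left(5 + \frac{29}{2}\right) \left(-76\right) \left(-122\right)} = \sqrt{3791744 + \frac{39}{2} \left(-76\right) \left(-122\right)} = \sqrt{3791744 - -180804} = \sqrt{3791744 + 180804} = \sqrt{3972548} = 2 \sqrt{993137}$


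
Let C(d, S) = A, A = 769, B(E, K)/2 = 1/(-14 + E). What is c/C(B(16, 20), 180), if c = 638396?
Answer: 638396/769 ≈ 830.16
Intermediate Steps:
B(E, K) = 2/(-14 + E)
C(d, S) = 769
c/C(B(16, 20), 180) = 638396/769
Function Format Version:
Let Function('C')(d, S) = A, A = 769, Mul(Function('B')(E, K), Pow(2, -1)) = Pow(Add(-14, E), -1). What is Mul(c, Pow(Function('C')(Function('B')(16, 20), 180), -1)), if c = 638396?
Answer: Rational(638396, 769) ≈ 830.16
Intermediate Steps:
Function('B')(E, K) = Mul(2, Pow(Add(-14, E), -1))
Function('C')(d, S) = 769
Mul(c, Pow(Function('C')(Function('B')(16, 20), 180), -1)) = Mul(638396, Pow(769, -1)) = Mul(638396, Rational(1, 769)) = Rational(638396, 769)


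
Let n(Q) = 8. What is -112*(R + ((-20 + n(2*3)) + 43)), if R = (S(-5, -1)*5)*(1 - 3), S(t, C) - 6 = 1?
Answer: 4368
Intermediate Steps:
S(t, C) = 7 (S(t, C) = 6 + 1 = 7)
R = -70 (R = (7*5)*(1 - 3) = 35*(-2) = -70)
-112*(R + ((-20 + n(2*3)) + 43)) = -112*(-70 + ((-20 + 8) + 43)) = -112*(-70 + (-12 + 43)) = -112*(-70 + 31) = -112*(-39) = 4368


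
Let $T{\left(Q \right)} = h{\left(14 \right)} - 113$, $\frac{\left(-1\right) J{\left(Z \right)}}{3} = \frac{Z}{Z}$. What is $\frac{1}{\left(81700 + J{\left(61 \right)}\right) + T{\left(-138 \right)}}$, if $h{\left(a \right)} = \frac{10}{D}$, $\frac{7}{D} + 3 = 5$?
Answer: $\frac{7}{571108} \approx 1.2257 \cdot 10^{-5}$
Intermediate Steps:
$D = \frac{7}{2}$ ($D = \frac{7}{-3 + 5} = \frac{7}{2} \approx 3.5$)
$J{\left(Z \right)} = -3$ ($J{\left(Z \right)} = - 3 \frac{Z}{Z} = \left(-3\right) 1 = -3$)
$h{\left(a \right)} = \frac{20}{7}$ ($h{\left(a \right)} = \frac{10}{\frac{7}{2}} = 10 \cdot \frac{2}{7} = \frac{20}{7}$)
$T{\left(Q \right)} = - \frac{771}{7}$ ($T{\left(Q \right)} = \frac{20}{7} - 113 = - \frac{771}{7}$)
$\frac{1}{\left(81700 + J{\left(61 \right)}\right) + T{\left(-138 \right)}} = \frac{1}{\left(81700 - 3\right) - \frac{771}{7}} = \frac{1}{81697 - \frac{771}{7}} = \frac{1}{\frac{571108}{7}} = \frac{7}{571108}$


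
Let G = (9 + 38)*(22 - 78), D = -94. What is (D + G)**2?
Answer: 7431076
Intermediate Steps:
G = -2632 (G = 47*(-56) = -2632)
(D + G)**2 = (-94 - 2632)**2 = (-2726)**2 = 7431076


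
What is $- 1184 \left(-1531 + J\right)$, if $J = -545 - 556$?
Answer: $3116288$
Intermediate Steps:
$J = -1101$
$- 1184 \left(-1531 + J\right) = - 1184 \left(-1531 - 1101\right) = \left(-1184\right) \left(-2632\right) = 3116288$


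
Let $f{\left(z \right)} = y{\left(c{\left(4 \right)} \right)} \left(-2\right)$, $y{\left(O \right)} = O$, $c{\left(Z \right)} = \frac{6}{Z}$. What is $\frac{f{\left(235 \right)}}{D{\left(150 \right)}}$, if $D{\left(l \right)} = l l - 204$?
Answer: $- \frac{1}{7432} \approx -0.00013455$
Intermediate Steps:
$D{\left(l \right)} = -204 + l^{2}$ ($D{\left(l \right)} = l^{2} - 204 = -204 + l^{2}$)
$f{\left(z \right)} = -3$ ($f{\left(z \right)} = \frac{6}{4} \left(-2\right) = 6 \cdot \frac{1}{4} \left(-2\right) = \frac{3}{2} \left(-2\right) = -3$)
$\frac{f{\left(235 \right)}}{D{\left(150 \right)}} = - \frac{3}{-204 + 150^{2}} = - \frac{3}{-204 + 22500} = - \frac{3}{22296} = \left(-3\right) \frac{1}{22296} = - \frac{1}{7432}$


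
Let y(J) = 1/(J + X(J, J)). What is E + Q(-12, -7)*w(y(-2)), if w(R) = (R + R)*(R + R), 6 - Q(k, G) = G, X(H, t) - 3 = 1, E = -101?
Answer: -88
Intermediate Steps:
X(H, t) = 4 (X(H, t) = 3 + 1 = 4)
Q(k, G) = 6 - G
y(J) = 1/(4 + J) (y(J) = 1/(J + 4) = 1/(4 + J))
w(R) = 4*R² (w(R) = (2*R)*(2*R) = 4*R²)
E + Q(-12, -7)*w(y(-2)) = -101 + (6 - 1*(-7))*(4*(1/(4 - 2))²) = -101 + (6 + 7)*(4*(1/2)²) = -101 + 13*(4*(½)²) = -101 + 13*(4*(¼)) = -101 + 13*1 = -101 + 13 = -88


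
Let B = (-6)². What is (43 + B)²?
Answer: 6241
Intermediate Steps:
B = 36
(43 + B)² = (43 + 36)² = 79² = 6241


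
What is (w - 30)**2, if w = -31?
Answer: 3721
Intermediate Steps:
(w - 30)**2 = (-31 - 30)**2 = (-61)**2 = 3721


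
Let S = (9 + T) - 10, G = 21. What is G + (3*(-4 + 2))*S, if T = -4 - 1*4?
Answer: 75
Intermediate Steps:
T = -8 (T = -4 - 4 = -8)
S = -9 (S = (9 - 8) - 10 = 1 - 10 = -9)
G + (3*(-4 + 2))*S = 21 + (3*(-4 + 2))*(-9) = 21 + (3*(-2))*(-9) = 21 - 6*(-9) = 21 + 54 = 75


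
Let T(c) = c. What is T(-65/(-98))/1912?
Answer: 65/187376 ≈ 0.00034690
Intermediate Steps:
T(-65/(-98))/1912 = -65/(-98)/1912 = -65*(-1/98)*(1/1912) = (65/98)*(1/1912) = 65/187376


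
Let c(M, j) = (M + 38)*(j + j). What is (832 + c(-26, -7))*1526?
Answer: 1013264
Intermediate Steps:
c(M, j) = 2*j*(38 + M) (c(M, j) = (38 + M)*(2*j) = 2*j*(38 + M))
(832 + c(-26, -7))*1526 = (832 + 2*(-7)*(38 - 26))*1526 = (832 + 2*(-7)*12)*1526 = (832 - 168)*1526 = 664*1526 = 1013264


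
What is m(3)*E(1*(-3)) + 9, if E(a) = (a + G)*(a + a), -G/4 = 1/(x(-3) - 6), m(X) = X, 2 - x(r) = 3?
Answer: 369/7 ≈ 52.714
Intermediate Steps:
x(r) = -1 (x(r) = 2 - 1*3 = 2 - 3 = -1)
G = 4/7 (G = -4/(-1 - 6) = -4/(-7) = -4*(-⅐) = 4/7 ≈ 0.57143)
E(a) = 2*a*(4/7 + a) (E(a) = (a + 4/7)*(a + a) = (4/7 + a)*(2*a) = 2*a*(4/7 + a))
m(3)*E(1*(-3)) + 9 = 3*(2*(1*(-3))*(4 + 7*(1*(-3)))/7) + 9 = 3*((2/7)*(-3)*(4 + 7*(-3))) + 9 = 3*((2/7)*(-3)*(4 - 21)) + 9 = 3*((2/7)*(-3)*(-17)) + 9 = 3*(102/7) + 9 = 306/7 + 9 = 369/7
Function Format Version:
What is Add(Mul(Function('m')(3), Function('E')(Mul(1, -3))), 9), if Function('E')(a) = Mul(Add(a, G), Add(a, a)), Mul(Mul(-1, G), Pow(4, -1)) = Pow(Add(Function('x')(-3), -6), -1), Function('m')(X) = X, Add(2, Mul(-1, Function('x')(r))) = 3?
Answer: Rational(369, 7) ≈ 52.714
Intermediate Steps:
Function('x')(r) = -1 (Function('x')(r) = Add(2, Mul(-1, 3)) = Add(2, -3) = -1)
G = Rational(4, 7) (G = Mul(-4, Pow(Add(-1, -6), -1)) = Mul(-4, Pow(-7, -1)) = Mul(-4, Rational(-1, 7)) = Rational(4, 7) ≈ 0.57143)
Function('E')(a) = Mul(2, a, Add(Rational(4, 7), a)) (Function('E')(a) = Mul(Add(a, Rational(4, 7)), Add(a, a)) = Mul(Add(Rational(4, 7), a), Mul(2, a)) = Mul(2, a, Add(Rational(4, 7), a)))
Add(Mul(Function('m')(3), Function('E')(Mul(1, -3))), 9) = Add(Mul(3, Mul(Rational(2, 7), Mul(1, -3), Add(4, Mul(7, Mul(1, -3))))), 9) = Add(Mul(3, Mul(Rational(2, 7), -3, Add(4, Mul(7, -3)))), 9) = Add(Mul(3, Mul(Rational(2, 7), -3, Add(4, -21))), 9) = Add(Mul(3, Mul(Rational(2, 7), -3, -17)), 9) = Add(Mul(3, Rational(102, 7)), 9) = Add(Rational(306, 7), 9) = Rational(369, 7)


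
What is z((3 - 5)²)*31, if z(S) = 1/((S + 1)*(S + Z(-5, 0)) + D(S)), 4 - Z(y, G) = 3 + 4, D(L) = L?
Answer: 31/9 ≈ 3.4444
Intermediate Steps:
Z(y, G) = -3 (Z(y, G) = 4 - (3 + 4) = 4 - 1*7 = 4 - 7 = -3)
z(S) = 1/(S + (1 + S)*(-3 + S)) (z(S) = 1/((S + 1)*(S - 3) + S) = 1/((1 + S)*(-3 + S) + S) = 1/(S + (1 + S)*(-3 + S)))
z((3 - 5)²)*31 = 31/(-3 + ((3 - 5)²)² - (3 - 5)²) = 31/(-3 + ((-2)²)² - 1*(-2)²) = 31/(-3 + 4² - 1*4) = 31/(-3 + 16 - 4) = 31/9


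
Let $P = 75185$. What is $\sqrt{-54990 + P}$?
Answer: $\sqrt{20195} \approx 142.11$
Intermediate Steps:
$\sqrt{-54990 + P} = \sqrt{-54990 + 75185} = \sqrt{20195}$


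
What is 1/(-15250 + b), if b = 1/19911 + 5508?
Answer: -19911/193972961 ≈ -0.00010265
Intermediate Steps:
b = 109669789/19911 (b = 1/19911 + 5508 = 109669789/19911 ≈ 5508.0)
1/(-15250 + b) = 1/(-15250 + 109669789/19911) = 1/(-193972961/19911) = -19911/193972961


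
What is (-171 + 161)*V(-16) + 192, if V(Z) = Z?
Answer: 352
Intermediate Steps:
(-171 + 161)*V(-16) + 192 = (-171 + 161)*(-16) + 192 = -10*(-16) + 192 = 160 + 192 = 352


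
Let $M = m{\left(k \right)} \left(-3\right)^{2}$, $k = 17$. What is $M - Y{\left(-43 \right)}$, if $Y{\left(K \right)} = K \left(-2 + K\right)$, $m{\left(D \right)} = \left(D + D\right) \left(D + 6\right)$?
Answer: $5103$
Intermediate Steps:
$m{\left(D \right)} = 2 D \left(6 + D\right)$
$M = 7038$ ($M = 2 \cdot 17 \left(6 + 17\right) \left(-3\right)^{2} = 2 \cdot 17 \cdot 23 \cdot 9 = 782 \cdot 9 = 7038$)
$M - Y{\left(-43 \right)} = 7038 - - 43 \left(-2 - 43\right) = 7038 - \left(-43\right) \left(-45\right) = 7038 - 1935 = 5103$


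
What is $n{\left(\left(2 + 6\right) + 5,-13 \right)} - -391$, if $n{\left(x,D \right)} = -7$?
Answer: $384$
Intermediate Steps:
$n{\left(\left(2 + 6\right) + 5,-13 \right)} - -391 = -7 - -391 = -7 + 391 = 384$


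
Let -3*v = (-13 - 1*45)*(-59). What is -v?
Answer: 3422/3 ≈ 1140.7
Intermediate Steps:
v = -3422/3 (v = -(-13 - 1*45)*(-59)/3 = -(-13 - 45)*(-59)/3 = -(-58)*(-59)/3 = -⅓*3422 = -3422/3 ≈ -1140.7)
-v = -1*(-3422/3) = 3422/3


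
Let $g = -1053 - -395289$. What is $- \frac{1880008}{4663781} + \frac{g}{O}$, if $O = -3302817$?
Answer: $- \frac{2682650916284}{5134538390359} \approx -0.52247$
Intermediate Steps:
$g = 394236$ ($g = -1053 + 395289 = 394236$)
$- \frac{1880008}{4663781} + \frac{g}{O} = - \frac{1880008}{4663781} + \frac{394236}{-3302817} = \left(-1880008\right) \frac{1}{4663781} + 394236 \left(- \frac{1}{3302817}\right) = - \frac{1880008}{4663781} - \frac{131412}{1100939} = - \frac{2682650916284}{5134538390359}$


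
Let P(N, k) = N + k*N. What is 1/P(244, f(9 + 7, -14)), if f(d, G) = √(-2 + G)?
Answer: 1/4148 - I/1037 ≈ 0.00024108 - 0.00096432*I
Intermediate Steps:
P(N, k) = N + N*k
1/P(244, f(9 + 7, -14)) = 1/(244*(1 + √(-2 - 14))) = 1/(244*(1 + √(-16))) = 1/(244*(1 + 4*I)) = 1/(244 + 976*I) = (244 - 976*I)/1012112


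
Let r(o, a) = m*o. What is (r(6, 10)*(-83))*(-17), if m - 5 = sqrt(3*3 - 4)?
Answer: 42330 + 8466*sqrt(5) ≈ 61261.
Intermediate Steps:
m = 5 + sqrt(5) (m = 5 + sqrt(3*3 - 4) = 5 + sqrt(9 - 4) = 5 + sqrt(5) ≈ 7.2361)
r(o, a) = o*(5 + sqrt(5)) (r(o, a) = (5 + sqrt(5))*o = o*(5 + sqrt(5)))
(r(6, 10)*(-83))*(-17) = ((6*(5 + sqrt(5)))*(-83))*(-17) = ((30 + 6*sqrt(5))*(-83))*(-17) = (-2490 - 498*sqrt(5))*(-17) = 42330 + 8466*sqrt(5)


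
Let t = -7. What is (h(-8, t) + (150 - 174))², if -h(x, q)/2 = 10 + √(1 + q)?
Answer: 1912 + 176*I*√6 ≈ 1912.0 + 431.11*I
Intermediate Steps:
h(x, q) = -20 - 2*√(1 + q) (h(x, q) = -2*(10 + √(1 + q)) = -20 - 2*√(1 + q))
(h(-8, t) + (150 - 174))² = ((-20 - 2*√(1 - 7)) + (150 - 174))² = ((-20 - 2*I*√6) - 24)² = (-44 - 2*I*√6)²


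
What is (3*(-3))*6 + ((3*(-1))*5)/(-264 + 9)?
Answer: -917/17 ≈ -53.941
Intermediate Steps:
(3*(-3))*6 + ((3*(-1))*5)/(-264 + 9) = -9*6 + (-3*5)/(-255) = -54 - 1/255*(-15) = -54 + 1/17 = -917/17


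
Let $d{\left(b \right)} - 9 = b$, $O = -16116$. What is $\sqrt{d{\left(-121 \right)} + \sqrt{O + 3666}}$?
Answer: $\sqrt{-112 + 5 i \sqrt{498}} \approx 4.8008 + 11.621 i$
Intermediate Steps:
$d{\left(b \right)} = 9 + b$
$\sqrt{d{\left(-121 \right)} + \sqrt{O + 3666}} = \sqrt{\left(9 - 121\right) + \sqrt{-16116 + 3666}} = \sqrt{-112 + \sqrt{-12450}} = \sqrt{-112 + 5 i \sqrt{498}}$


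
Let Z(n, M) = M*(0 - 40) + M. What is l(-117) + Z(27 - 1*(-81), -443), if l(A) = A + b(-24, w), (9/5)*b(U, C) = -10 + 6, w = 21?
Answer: 154420/9 ≈ 17158.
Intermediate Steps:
b(U, C) = -20/9 (b(U, C) = 5*(-10 + 6)/9 = (5/9)*(-4) = -20/9)
Z(n, M) = -39*M (Z(n, M) = M*(-40) + M = -40*M + M = -39*M)
l(A) = -20/9 + A (l(A) = A - 20/9 = -20/9 + A)
l(-117) + Z(27 - 1*(-81), -443) = (-20/9 - 117) - 39*(-443) = -1073/9 + 17277 = 154420/9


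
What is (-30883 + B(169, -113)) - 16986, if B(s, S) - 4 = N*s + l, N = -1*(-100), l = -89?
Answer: -31054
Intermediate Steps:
N = 100
B(s, S) = -85 + 100*s (B(s, S) = 4 + (100*s - 89) = 4 + (-89 + 100*s) = -85 + 100*s)
(-30883 + B(169, -113)) - 16986 = (-30883 + (-85 + 100*169)) - 16986 = (-30883 + (-85 + 16900)) - 16986 = (-30883 + 16815) - 16986 = -14068 - 16986 = -31054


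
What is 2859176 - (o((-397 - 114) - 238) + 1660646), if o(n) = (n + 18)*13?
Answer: 1208033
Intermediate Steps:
o(n) = 234 + 13*n (o(n) = (18 + n)*13 = 234 + 13*n)
2859176 - (o((-397 - 114) - 238) + 1660646) = 2859176 - ((234 + 13*((-397 - 114) - 238)) + 1660646) = 2859176 - ((234 + 13*(-511 - 238)) + 1660646) = 2859176 - ((234 + 13*(-749)) + 1660646) = 2859176 - ((234 - 9737) + 1660646) = 2859176 - (-9503 + 1660646) = 2859176 - 1*1651143 = 2859176 - 1651143 = 1208033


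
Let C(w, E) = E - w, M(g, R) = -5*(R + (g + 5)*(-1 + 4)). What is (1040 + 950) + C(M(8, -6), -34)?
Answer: 2121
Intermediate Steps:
M(g, R) = -75 - 15*g - 5*R (M(g, R) = -5*(R + (5 + g)*3) = -5*(R + (15 + 3*g)) = -5*(15 + R + 3*g) = -75 - 15*g - 5*R)
(1040 + 950) + C(M(8, -6), -34) = (1040 + 950) + (-34 - (-75 - 15*8 - 5*(-6))) = 1990 + (-34 - (-75 - 120 + 30)) = 1990 + (-34 - 1*(-165)) = 1990 + (-34 + 165) = 1990 + 131 = 2121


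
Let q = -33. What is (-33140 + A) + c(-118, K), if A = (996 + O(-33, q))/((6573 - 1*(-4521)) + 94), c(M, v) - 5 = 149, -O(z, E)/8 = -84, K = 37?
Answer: -92261425/2797 ≈ -32986.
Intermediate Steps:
O(z, E) = 672 (O(z, E) = -8*(-84) = 672)
c(M, v) = 154 (c(M, v) = 5 + 149 = 154)
A = 417/2797 (A = (996 + 672)/((6573 - 1*(-4521)) + 94) = 1668/((6573 + 4521) + 94) = 1668/(11094 + 94) = 1668/11188 = 1668*(1/11188) = 417/2797 ≈ 0.14909)
(-33140 + A) + c(-118, K) = (-33140 + 417/2797) + 154 = -92692163/2797 + 154 = -92261425/2797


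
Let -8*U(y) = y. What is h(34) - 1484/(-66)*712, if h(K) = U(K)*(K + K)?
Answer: 518767/33 ≈ 15720.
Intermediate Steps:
U(y) = -y/8
h(K) = -K²/4 (h(K) = (-K/8)*(K + K) = (-K/8)*(2*K) = -K²/4)
h(34) - 1484/(-66)*712 = -¼*34² - 1484/(-66)*712 = -¼*1156 - 1484*(-1/66)*712 = -289 + (742/33)*712 = -289 + 528304/33 = 518767/33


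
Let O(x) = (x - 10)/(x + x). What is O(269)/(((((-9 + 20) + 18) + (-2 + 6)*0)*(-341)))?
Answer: -259/5320282 ≈ -4.8682e-5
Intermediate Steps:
O(x) = (-10 + x)/(2*x) (O(x) = (-10 + x)/((2*x)) = (-10 + x)*(1/(2*x)) = (-10 + x)/(2*x))
O(269)/(((((-9 + 20) + 18) + (-2 + 6)*0)*(-341))) = ((½)*(-10 + 269)/269)/(((((-9 + 20) + 18) + (-2 + 6)*0)*(-341))) = ((½)*(1/269)*259)/((((11 + 18) + 4*0)*(-341))) = 259/(538*(((29 + 0)*(-341)))) = 259/(538*((29*(-341)))) = (259/538)/(-9889) = (259/538)*(-1/9889) = -259/5320282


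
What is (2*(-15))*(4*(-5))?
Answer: 600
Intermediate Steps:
(2*(-15))*(4*(-5)) = -30*(-20) = 600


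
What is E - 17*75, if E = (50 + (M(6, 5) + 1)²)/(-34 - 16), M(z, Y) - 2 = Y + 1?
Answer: -63881/50 ≈ -1277.6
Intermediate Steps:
M(z, Y) = 3 + Y (M(z, Y) = 2 + (Y + 1) = 2 + (1 + Y) = 3 + Y)
E = -131/50 (E = (50 + ((3 + 5) + 1)²)/(-34 - 16) = (50 + (8 + 1)²)/(-50) = (50 + 9²)*(-1/50) = (50 + 81)*(-1/50) = 131*(-1/50) = -131/50 ≈ -2.6200)
E - 17*75 = -131/50 - 17*75 = -131/50 - 1275 = -63881/50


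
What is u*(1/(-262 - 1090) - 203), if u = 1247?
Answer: -342247879/1352 ≈ -2.5314e+5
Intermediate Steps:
u*(1/(-262 - 1090) - 203) = 1247*(1/(-262 - 1090) - 203) = 1247*(1/(-1352) - 203) = 1247*(-1/1352 - 203) = 1247*(-274457/1352) = -342247879/1352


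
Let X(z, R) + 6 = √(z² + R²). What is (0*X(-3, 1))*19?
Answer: 0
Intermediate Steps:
X(z, R) = -6 + √(R² + z²) (X(z, R) = -6 + √(z² + R²) = -6 + √(R² + z²))
(0*X(-3, 1))*19 = (0*(-6 + √(1² + (-3)²)))*19 = (0*(-6 + √(1 + 9)))*19 = (0*(-6 + √10))*19 = 0*19 = 0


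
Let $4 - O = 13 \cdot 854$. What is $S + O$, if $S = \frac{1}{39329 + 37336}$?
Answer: $- \frac{850828169}{76665} \approx -11098.0$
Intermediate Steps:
$O = -11098$ ($O = 4 - 13 \cdot 854 = 4 - 11102 = -11098$)
$S = \frac{1}{76665} \approx 1.3044 \cdot 10^{-5}$
$S + O = \frac{1}{76665} - 11098 = - \frac{850828169}{76665}$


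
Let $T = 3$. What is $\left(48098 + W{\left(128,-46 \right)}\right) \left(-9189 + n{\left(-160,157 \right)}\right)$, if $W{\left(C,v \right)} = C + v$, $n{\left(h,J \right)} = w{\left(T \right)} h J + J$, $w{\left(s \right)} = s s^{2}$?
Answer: $-33112764960$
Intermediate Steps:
$w{\left(s \right)} = s^{3}$
$n{\left(h,J \right)} = J + 27 J h$ ($n{\left(h,J \right)} = 3^{3} h J + J = 27 h J + J = 27 J h + J = J + 27 J h$)
$\left(48098 + W{\left(128,-46 \right)}\right) \left(-9189 + n{\left(-160,157 \right)}\right) = \left(48098 + \left(128 - 46\right)\right) \left(-9189 + 157 \left(1 + 27 \left(-160\right)\right)\right) = \left(48098 + 82\right) \left(-9189 + 157 \left(1 - 4320\right)\right) = 48180 \left(-9189 + 157 \left(-4319\right)\right) = 48180 \left(-9189 - 678083\right) = 48180 \left(-687272\right) = -33112764960$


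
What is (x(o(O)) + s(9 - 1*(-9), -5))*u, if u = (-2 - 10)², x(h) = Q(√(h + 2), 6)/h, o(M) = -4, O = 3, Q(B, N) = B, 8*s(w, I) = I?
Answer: -90 - 36*I*√2 ≈ -90.0 - 50.912*I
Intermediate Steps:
s(w, I) = I/8
x(h) = √(2 + h)/h (x(h) = √(h + 2)/h = √(2 + h)/h)
u = 144 (u = (-12)² = 144)
(x(o(O)) + s(9 - 1*(-9), -5))*u = (√(2 - 4)/(-4) + (⅛)*(-5))*144 = (-I*√2/4 - 5/8)*144 = (-5/8 - I*√2/4)*144 = -90 - 36*I*√2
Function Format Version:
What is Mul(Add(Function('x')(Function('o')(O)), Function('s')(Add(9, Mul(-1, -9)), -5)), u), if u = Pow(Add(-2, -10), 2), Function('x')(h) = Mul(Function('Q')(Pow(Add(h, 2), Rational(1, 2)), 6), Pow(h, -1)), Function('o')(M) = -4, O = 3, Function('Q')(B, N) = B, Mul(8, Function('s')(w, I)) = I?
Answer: Add(-90, Mul(-36, I, Pow(2, Rational(1, 2)))) ≈ Add(-90.000, Mul(-50.912, I))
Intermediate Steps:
Function('s')(w, I) = Mul(Rational(1, 8), I)
Function('x')(h) = Mul(Pow(h, -1), Pow(Add(2, h), Rational(1, 2))) (Function('x')(h) = Mul(Pow(Add(h, 2), Rational(1, 2)), Pow(h, -1)) = Mul(Pow(Add(2, h), Rational(1, 2)), Pow(h, -1)) = Mul(Pow(h, -1), Pow(Add(2, h), Rational(1, 2))))
u = 144 (u = Pow(-12, 2) = 144)
Mul(Add(Function('x')(Function('o')(O)), Function('s')(Add(9, Mul(-1, -9)), -5)), u) = Mul(Add(Mul(Pow(-4, -1), Pow(Add(2, -4), Rational(1, 2))), Mul(Rational(1, 8), -5)), 144) = Mul(Add(Mul(Rational(-1, 4), Pow(-2, Rational(1, 2))), Rational(-5, 8)), 144) = Mul(Add(Mul(Rational(-1, 4), Mul(I, Pow(2, Rational(1, 2)))), Rational(-5, 8)), 144) = Mul(Add(Mul(Rational(-1, 4), I, Pow(2, Rational(1, 2))), Rational(-5, 8)), 144) = Mul(Add(Rational(-5, 8), Mul(Rational(-1, 4), I, Pow(2, Rational(1, 2)))), 144) = Add(-90, Mul(-36, I, Pow(2, Rational(1, 2))))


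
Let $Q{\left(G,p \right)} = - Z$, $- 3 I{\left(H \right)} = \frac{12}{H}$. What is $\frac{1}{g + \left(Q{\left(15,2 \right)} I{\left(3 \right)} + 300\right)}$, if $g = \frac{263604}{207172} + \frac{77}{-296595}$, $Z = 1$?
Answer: $\frac{15361544835}{4648487429314} \approx 0.0033046$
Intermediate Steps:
$I{\left(H \right)} = - \frac{4}{H}$ ($I{\left(H \right)} = - \frac{12 \frac{1}{H}}{3} = - \frac{4}{H}$)
$Q{\left(G,p \right)} = -1$ ($Q{\left(G,p \right)} = \left(-1\right) 1 = -1$)
$g = \frac{19541919034}{15361544835}$ ($g = 263604 \cdot \frac{1}{207172} + 77 \left(- \frac{1}{296595}\right) = \frac{65901}{51793} - \frac{77}{296595} = \frac{19541919034}{15361544835} \approx 1.2721$)
$\frac{1}{g + \left(Q{\left(15,2 \right)} I{\left(3 \right)} + 300\right)} = \frac{1}{\frac{19541919034}{15361544835} + \left(- \frac{-4}{3} + 300\right)} = \frac{1}{\frac{19541919034}{15361544835} + \left(\left(-1\right) \left(- \frac{4}{3}\right) + 300\right)} = \frac{1}{\frac{19541919034}{15361544835} + \left(\frac{4}{3} + 300\right)} = \frac{1}{\frac{19541919034}{15361544835} + \frac{904}{3}} = \frac{1}{\frac{4648487429314}{15361544835}} = \frac{15361544835}{4648487429314}$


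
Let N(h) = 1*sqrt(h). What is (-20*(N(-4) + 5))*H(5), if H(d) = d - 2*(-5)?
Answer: -1500 - 600*I ≈ -1500.0 - 600.0*I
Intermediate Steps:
N(h) = sqrt(h)
H(d) = 10 + d (H(d) = d + 10 = 10 + d)
(-20*(N(-4) + 5))*H(5) = (-20*(sqrt(-4) + 5))*(10 + 5) = -20*(2*I + 5)*15 = -20*(5 + 2*I)*15 = (-100 - 40*I)*15 = -1500 - 600*I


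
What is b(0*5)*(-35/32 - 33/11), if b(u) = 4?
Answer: -131/8 ≈ -16.375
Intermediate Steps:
b(0*5)*(-35/32 - 33/11) = 4*(-35/32 - 33/11) = 4*(-35*1/32 - 33*1/11) = 4*(-35/32 - 3) = 4*(-131/32) = -131/8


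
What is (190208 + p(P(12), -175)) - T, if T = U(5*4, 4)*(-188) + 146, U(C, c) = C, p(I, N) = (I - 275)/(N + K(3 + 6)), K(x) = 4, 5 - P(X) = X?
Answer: 11047948/57 ≈ 1.9382e+5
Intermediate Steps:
P(X) = 5 - X
p(I, N) = (-275 + I)/(4 + N) (p(I, N) = (I - 275)/(N + 4) = (-275 + I)/(4 + N))
T = -3614 (T = (5*4)*(-188) + 146 = 20*(-188) + 146 = -3760 + 146 = -3614)
(190208 + p(P(12), -175)) - T = (190208 + (-275 + (5 - 1*12))/(4 - 175)) - 1*(-3614) = (190208 + (-275 + (5 - 12))/(-171)) + 3614 = (190208 - (-275 - 7)/171) + 3614 = (190208 - 1/171*(-282)) + 3614 = (190208 + 94/57) + 3614 = 10841950/57 + 3614 = 11047948/57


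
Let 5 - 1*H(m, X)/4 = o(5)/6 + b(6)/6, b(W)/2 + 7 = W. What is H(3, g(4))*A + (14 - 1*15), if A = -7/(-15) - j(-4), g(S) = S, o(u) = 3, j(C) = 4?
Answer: -3119/45 ≈ -69.311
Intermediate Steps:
b(W) = -14 + 2*W
H(m, X) = 58/3 (H(m, X) = 20 - 4*(3/6 + (-14 + 2*6)/6) = 20 - 4*(3*(⅙) + (-14 + 12)*(⅙)) = 20 - 4*(½ - 2*⅙) = 20 - 4*(½ - ⅓) = 20 - 4*⅙ = 20 - ⅔ = 58/3)
A = -53/15 (A = -7/(-15) - 1*4 = -7*(-1/15) - 4 = 7/15 - 4 = -53/15 ≈ -3.5333)
H(3, g(4))*A + (14 - 1*15) = (58/3)*(-53/15) + (14 - 1*15) = -3074/45 + (14 - 15) = -3074/45 - 1 = -3119/45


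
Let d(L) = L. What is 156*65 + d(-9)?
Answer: 10131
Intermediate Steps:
156*65 + d(-9) = 156*65 - 9 = 10140 - 9 = 10131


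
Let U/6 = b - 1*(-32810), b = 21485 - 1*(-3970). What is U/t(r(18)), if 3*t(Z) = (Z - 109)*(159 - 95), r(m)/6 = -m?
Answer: -524385/6944 ≈ -75.516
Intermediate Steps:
b = 25455 (b = 21485 + 3970 = 25455)
r(m) = -6*m (r(m) = 6*(-m) = -6*m)
t(Z) = -6976/3 + 64*Z/3 (t(Z) = ((Z - 109)*(159 - 95))/3 = ((-109 + Z)*64)/3 = (-6976 + 64*Z)/3 = -6976/3 + 64*Z/3)
U = 349590 (U = 6*(25455 - 1*(-32810)) = 6*(25455 + 32810) = 6*58265 = 349590)
U/t(r(18)) = 349590/(-6976/3 + 64*(-6*18)/3) = 349590/(-6976/3 + (64/3)*(-108)) = 349590/(-6976/3 - 2304) = 349590/(-13888/3) = 349590*(-3/13888) = -524385/6944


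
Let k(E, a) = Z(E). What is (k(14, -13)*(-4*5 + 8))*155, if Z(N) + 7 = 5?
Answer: 3720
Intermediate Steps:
Z(N) = -2 (Z(N) = -7 + 5 = -2)
k(E, a) = -2
(k(14, -13)*(-4*5 + 8))*155 = -2*(-4*5 + 8)*155 = -2*(-20 + 8)*155 = -2*(-12)*155 = 24*155 = 3720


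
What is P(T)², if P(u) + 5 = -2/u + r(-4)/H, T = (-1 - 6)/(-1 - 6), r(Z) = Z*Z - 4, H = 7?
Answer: 1369/49 ≈ 27.939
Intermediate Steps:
r(Z) = -4 + Z² (r(Z) = Z² - 4 = -4 + Z²)
T = 1 (T = -7/(-7) = -7*(-⅐) = 1)
P(u) = -23/7 - 2/u (P(u) = -5 + (-2/u + (-4 + (-4)²)/7) = -5 + (-2/u + (-4 + 16)*(⅐)) = -5 + (-2/u + 12*(⅐)) = -5 + (-2/u + 12/7) = -5 + (12/7 - 2/u) = -23/7 - 2/u)
P(T)² = (-23/7 - 2/1)² = (-23/7 - 2*1)² = (-23/7 - 2)² = (-37/7)² = 1369/49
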